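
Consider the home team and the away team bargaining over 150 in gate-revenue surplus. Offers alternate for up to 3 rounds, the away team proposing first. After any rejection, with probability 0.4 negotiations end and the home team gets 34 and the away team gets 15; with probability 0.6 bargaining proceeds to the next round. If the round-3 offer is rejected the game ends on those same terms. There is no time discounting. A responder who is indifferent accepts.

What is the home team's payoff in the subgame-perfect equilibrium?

58.24

Round 3 (the away team proposes): the home team gets 34 if talks fail, so the away team offers 34 and keeps 116.
Round 2 (the home team proposes): rejecting gives the away team an expected 0.6 × 116 + 0.4 × 15 = 75.6. The home team offers 75.6 and keeps 150 − 75.6 = 74.4.
Round 1 (the away team proposes): rejecting gives the home team an expected 0.6 × 74.4 + 0.4 × 34 = 58.24. The away team offers 58.24 and keeps 150 − 58.24 = 91.76.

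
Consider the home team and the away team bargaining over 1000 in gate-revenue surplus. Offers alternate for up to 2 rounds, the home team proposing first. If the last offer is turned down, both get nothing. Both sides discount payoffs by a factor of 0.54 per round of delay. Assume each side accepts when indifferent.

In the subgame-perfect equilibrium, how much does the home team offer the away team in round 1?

540

Round 2 (the away team proposes): the home team will accept anything ≥ 0, so the away team offers 0 and keeps 1000.
Round 1 (the home team proposes): the away team can get 1000 next round, worth 0.54 × 1000 = 540 now. The home team offers 540 and keeps 1000 − 540 = 460.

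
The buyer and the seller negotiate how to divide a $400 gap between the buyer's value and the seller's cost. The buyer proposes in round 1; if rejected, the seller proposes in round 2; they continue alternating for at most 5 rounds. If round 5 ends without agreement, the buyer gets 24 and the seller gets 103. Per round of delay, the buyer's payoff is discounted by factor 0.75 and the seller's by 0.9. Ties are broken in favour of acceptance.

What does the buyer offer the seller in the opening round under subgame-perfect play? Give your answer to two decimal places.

Round 5 (the buyer proposes): the seller gets 103 if talks fail, so the buyer offers 103 and keeps 297.
Round 4 (the seller proposes): the buyer can get 297 next round, worth 0.75 × 297 = 222.75 now; the seller offers that and keeps 177.25.
Round 3 (the buyer proposes): the seller can get 177.25 next round, worth 0.9 × 177.25 = 159.525 now, so the buyer offers 159.525, keeping 240.475.
Round 2 (the seller proposes): the buyer can get 240.475 next round, worth 0.75 × 240.475 = 180.35625 now; the seller offers that and keeps 219.64375.
Round 1 (the buyer proposes): the seller can get 219.64375 next round, worth 0.9 × 219.64375 = 197.679375 now, so the buyer offers 197.679375, keeping 202.320625.

197.68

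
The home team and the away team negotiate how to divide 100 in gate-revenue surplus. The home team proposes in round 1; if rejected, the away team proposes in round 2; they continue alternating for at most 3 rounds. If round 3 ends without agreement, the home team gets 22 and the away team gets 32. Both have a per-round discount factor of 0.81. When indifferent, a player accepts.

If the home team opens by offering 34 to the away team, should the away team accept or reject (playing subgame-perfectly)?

Reject

Round 3 (the home team proposes): the away team gets 32 if talks fail, so the home team offers 32 and keeps 68.
Round 2 (the away team proposes): the home team can get 68 next round, worth 0.81 × 68 = 55.08 now; the away team offers that and keeps 44.92.
So by rejecting in round 1, the away team gets 44.92 next round, worth 0.81 × 44.92 = 36.3852 now.
Offer 34 < 36.3852, so the away team rejects.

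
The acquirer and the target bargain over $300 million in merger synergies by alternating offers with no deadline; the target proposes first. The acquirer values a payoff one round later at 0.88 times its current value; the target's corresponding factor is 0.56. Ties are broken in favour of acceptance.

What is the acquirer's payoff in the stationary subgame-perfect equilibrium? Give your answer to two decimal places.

229.02

Let x be the target's share when the target proposes and y be the acquirer's share when the acquirer proposes.
The acquirer accepts iff offered ≥ 0.88·y, so x = 300 − 0.88y. Symmetrically y = 300 − 0.56x.
Substituting: x = 300 − 0.88(300 − 0.56x), giving x(1 − 0.56·0.88) = 300(1 − 0.88).
So x = 300 × 0.12 / 0.5072 ≈ 70.9779, and the acquirer receives 300 − x ≈ 229.0221.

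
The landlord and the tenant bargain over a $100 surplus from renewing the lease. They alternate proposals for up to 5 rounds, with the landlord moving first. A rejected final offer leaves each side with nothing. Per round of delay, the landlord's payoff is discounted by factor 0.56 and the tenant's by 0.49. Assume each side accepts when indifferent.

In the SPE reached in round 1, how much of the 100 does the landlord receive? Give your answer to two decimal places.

By backward induction:
Round 5 (the landlord proposes): rejection yields 0 for the tenant; the landlord offers 0 and keeps 100.
Round 4 (the tenant proposes): the landlord can get 100 next round, worth 0.56 × 100 = 56 now, so the tenant offers 56, keeping 44.
Round 3 (the landlord proposes): the tenant can get 44 next round, worth 0.49 × 44 = 21.56 now. The landlord offers 21.56 and keeps 100 − 21.56 = 78.44.
Round 2 (the tenant proposes): the landlord can get 78.44 next round, worth 0.56 × 78.44 = 43.9264 now. The tenant offers 43.9264 and keeps 100 − 43.9264 = 56.0736.
Round 1 (the landlord proposes): the tenant can get 56.0736 next round, worth 0.49 × 56.0736 = 27.476064 now; the landlord offers that and keeps 72.523936.

72.52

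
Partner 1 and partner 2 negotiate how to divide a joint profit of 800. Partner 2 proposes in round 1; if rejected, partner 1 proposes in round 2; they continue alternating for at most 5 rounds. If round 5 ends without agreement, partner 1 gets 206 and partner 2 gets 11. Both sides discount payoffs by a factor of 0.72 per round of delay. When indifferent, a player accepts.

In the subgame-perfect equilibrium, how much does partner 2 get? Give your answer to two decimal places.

499.75

Work backward from the last round.
Round 5 (partner 2 proposes): partner 1 gets 206 if talks fail, so partner 2 offers 206 and keeps 594.
Round 4 (partner 1 proposes): partner 2 can get 594 next round, worth 0.72 × 594 = 427.68 now, so partner 1 offers 427.68, keeping 372.32.
Round 3 (partner 2 proposes): partner 1 can get 372.32 next round, worth 0.72 × 372.32 = 268.0704 now. Partner 2 offers 268.0704 and keeps 800 − 268.0704 = 531.9296.
Round 2 (partner 1 proposes): partner 2 can get 531.9296 next round, worth 0.72 × 531.9296 = 382.989312 now, so partner 1 offers 382.989312, keeping 417.010688.
Round 1 (partner 2 proposes): partner 1 can get 417.010688 next round, worth 0.72 × 417.010688 = 300.24769536 now, so partner 2 offers 300.24769536, keeping 499.75230464.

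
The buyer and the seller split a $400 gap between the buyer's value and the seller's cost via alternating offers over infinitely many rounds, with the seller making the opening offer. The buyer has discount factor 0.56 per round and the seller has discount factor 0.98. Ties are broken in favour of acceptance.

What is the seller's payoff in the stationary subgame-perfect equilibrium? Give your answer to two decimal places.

Let x be the seller's share when the seller proposes and y be the buyer's share when the buyer proposes.
The buyer accepts iff offered ≥ 0.56·y, so x = 400 − 0.56y. Symmetrically y = 400 − 0.98x.
Substituting: x = 400 − 0.56(400 − 0.98x), giving x(1 − 0.98·0.56) = 400(1 − 0.56).
So x = 400 × 0.44 / 0.4512 ≈ 390.0709, and the buyer receives 400 − x ≈ 9.9291.

390.07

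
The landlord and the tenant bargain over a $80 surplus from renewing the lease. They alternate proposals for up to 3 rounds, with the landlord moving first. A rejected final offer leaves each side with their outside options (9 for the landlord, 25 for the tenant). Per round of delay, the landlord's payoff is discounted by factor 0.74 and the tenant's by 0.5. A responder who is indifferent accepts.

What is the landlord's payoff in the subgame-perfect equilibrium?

Solve by backward induction from round 3.
Round 3 (the landlord proposes): the tenant gets 25 if talks fail, so the landlord offers 25 and keeps 55.
Round 2 (the tenant proposes): the landlord can get 55 next round, worth 0.74 × 55 = 40.7 now; the tenant offers that and keeps 39.3.
Round 1 (the landlord proposes): the tenant can get 39.3 next round, worth 0.5 × 39.3 = 19.65 now. The landlord offers 19.65 and keeps 80 − 19.65 = 60.35.

60.35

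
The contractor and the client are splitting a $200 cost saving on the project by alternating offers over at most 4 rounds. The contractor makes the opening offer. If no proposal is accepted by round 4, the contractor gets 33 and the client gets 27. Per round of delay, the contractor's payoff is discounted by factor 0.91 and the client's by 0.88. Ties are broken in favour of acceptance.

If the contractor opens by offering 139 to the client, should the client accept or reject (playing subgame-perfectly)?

Accept

Round 4 (the client proposes): the contractor gets 33 if talks fail, so the client offers 33 and keeps 167.
Round 3 (the contractor proposes): the client can get 167 next round, worth 0.88 × 167 = 146.96 now, so the contractor offers 146.96, keeping 53.04.
Round 2 (the client proposes): the contractor can get 53.04 next round, worth 0.91 × 53.04 = 48.2664 now. The client offers 48.2664 and keeps 200 − 48.2664 = 151.7336.
So by rejecting in round 1, the client gets 151.7336 next round, worth 0.88 × 151.7336 = 133.525568 now.
Offer 139 ≥ 133.525568, so the client accepts.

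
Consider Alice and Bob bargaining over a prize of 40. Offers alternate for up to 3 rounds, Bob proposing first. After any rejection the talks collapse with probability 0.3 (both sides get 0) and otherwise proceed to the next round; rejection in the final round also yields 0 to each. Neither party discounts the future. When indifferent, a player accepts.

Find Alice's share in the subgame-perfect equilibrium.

Round 3 (Bob proposes): Alice will accept anything ≥ 0, so Bob offers 0 and keeps 40.
Round 2 (Alice proposes): rejecting gives Bob an expected 0.7 × 40 = 28, so Alice offers 28, keeping 12.
Round 1 (Bob proposes): rejecting gives Alice an expected 0.7 × 12 = 8.4, so Bob offers 8.4, keeping 31.6.

8.4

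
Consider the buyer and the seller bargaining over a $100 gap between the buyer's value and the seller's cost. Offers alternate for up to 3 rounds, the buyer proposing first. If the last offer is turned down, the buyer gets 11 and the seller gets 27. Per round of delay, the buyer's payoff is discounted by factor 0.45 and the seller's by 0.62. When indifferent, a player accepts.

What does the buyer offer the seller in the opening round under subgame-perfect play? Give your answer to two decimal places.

41.63

Solve by backward induction from round 3.
Round 3 (the buyer proposes): the seller gets 27 if talks fail, so the buyer offers 27 and keeps 73.
Round 2 (the seller proposes): the buyer can get 73 next round, worth 0.45 × 73 = 32.85 now. The seller offers 32.85 and keeps 100 − 32.85 = 67.15.
Round 1 (the buyer proposes): the seller can get 67.15 next round, worth 0.62 × 67.15 = 41.633 now; the buyer offers that and keeps 58.367.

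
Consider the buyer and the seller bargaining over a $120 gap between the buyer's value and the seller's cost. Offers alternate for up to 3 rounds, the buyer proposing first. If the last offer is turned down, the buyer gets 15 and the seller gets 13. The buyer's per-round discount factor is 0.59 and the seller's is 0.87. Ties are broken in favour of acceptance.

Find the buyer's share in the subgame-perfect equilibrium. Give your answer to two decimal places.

By backward induction:
Round 3 (the buyer proposes): the seller gets 13 if talks fail, so the buyer offers 13 and keeps 107.
Round 2 (the seller proposes): the buyer can get 107 next round, worth 0.59 × 107 = 63.13 now; the seller offers that and keeps 56.87.
Round 1 (the buyer proposes): the seller can get 56.87 next round, worth 0.87 × 56.87 = 49.4769 now. The buyer offers 49.4769 and keeps 120 − 49.4769 = 70.5231.

70.52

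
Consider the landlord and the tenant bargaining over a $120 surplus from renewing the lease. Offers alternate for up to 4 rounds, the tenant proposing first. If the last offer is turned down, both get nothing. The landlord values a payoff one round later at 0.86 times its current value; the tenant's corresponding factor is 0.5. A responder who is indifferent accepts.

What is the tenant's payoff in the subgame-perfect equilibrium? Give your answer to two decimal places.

24.02

Round 4 (the landlord proposes): rejection yields 0 for the tenant; the landlord offers 0 and keeps 120.
Round 3 (the tenant proposes): the landlord can get 120 next round, worth 0.86 × 120 = 103.2 now; the tenant offers that and keeps 16.8.
Round 2 (the landlord proposes): the tenant can get 16.8 next round, worth 0.5 × 16.8 = 8.4 now. The landlord offers 8.4 and keeps 120 − 8.4 = 111.6.
Round 1 (the tenant proposes): the landlord can get 111.6 next round, worth 0.86 × 111.6 = 95.976 now. The tenant offers 95.976 and keeps 120 − 95.976 = 24.024.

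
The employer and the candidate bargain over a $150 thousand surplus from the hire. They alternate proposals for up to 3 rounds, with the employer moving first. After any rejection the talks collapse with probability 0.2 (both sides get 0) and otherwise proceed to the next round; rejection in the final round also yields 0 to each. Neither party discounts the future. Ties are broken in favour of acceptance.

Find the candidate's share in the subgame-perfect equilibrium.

24

Round 3 (the employer proposes): rejection yields 0 for the candidate; the employer offers 0 and keeps 150.
Round 2 (the candidate proposes): rejecting gives the employer an expected 0.8 × 150 = 120; the candidate offers that and keeps 30.
Round 1 (the employer proposes): rejecting gives the candidate an expected 0.8 × 30 = 24; the employer offers that and keeps 126.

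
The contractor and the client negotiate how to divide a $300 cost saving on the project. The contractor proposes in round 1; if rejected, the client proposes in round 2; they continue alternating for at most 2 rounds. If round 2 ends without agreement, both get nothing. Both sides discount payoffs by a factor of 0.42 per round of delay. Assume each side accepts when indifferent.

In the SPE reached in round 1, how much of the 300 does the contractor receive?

Solve by backward induction from round 2.
Round 2 (the client proposes): rejection yields 0 for the contractor; the client offers 0 and keeps 300.
Round 1 (the contractor proposes): the client can get 300 next round, worth 0.42 × 300 = 126 now. The contractor offers 126 and keeps 300 − 126 = 174.

174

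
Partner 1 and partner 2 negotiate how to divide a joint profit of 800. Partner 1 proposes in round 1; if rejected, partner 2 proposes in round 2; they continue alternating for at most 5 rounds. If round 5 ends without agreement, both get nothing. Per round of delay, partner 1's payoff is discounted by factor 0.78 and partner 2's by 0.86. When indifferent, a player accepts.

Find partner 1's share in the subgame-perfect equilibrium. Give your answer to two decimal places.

Work backward from the last round.
Round 5 (partner 1 proposes): rejection yields 0 for partner 2; partner 1 offers 0 and keeps 800.
Round 4 (partner 2 proposes): partner 1 can get 800 next round, worth 0.78 × 800 = 624 now. Partner 2 offers 624 and keeps 800 − 624 = 176.
Round 3 (partner 1 proposes): partner 2 can get 176 next round, worth 0.86 × 176 = 151.36 now. Partner 1 offers 151.36 and keeps 800 − 151.36 = 648.64.
Round 2 (partner 2 proposes): partner 1 can get 648.64 next round, worth 0.78 × 648.64 = 505.9392 now, so partner 2 offers 505.9392, keeping 294.0608.
Round 1 (partner 1 proposes): partner 2 can get 294.0608 next round, worth 0.86 × 294.0608 = 252.892288 now. Partner 1 offers 252.892288 and keeps 800 − 252.892288 = 547.107712.

547.11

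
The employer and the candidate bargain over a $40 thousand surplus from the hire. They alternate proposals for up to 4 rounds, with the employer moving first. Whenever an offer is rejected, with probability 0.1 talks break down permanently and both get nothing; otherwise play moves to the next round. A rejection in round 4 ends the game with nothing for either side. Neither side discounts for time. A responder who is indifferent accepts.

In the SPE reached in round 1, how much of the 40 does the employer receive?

7.24

Round 4 (the candidate proposes): rejection yields 0 for the employer; the candidate offers 0 and keeps 40.
Round 3 (the employer proposes): rejecting gives the candidate an expected 0.9 × 40 = 36, so the employer offers 36, keeping 4.
Round 2 (the candidate proposes): rejecting gives the employer an expected 0.9 × 4 = 3.6. The candidate offers 3.6 and keeps 40 − 3.6 = 36.4.
Round 1 (the employer proposes): rejecting gives the candidate an expected 0.9 × 36.4 = 32.76. The employer offers 32.76 and keeps 40 − 32.76 = 7.24.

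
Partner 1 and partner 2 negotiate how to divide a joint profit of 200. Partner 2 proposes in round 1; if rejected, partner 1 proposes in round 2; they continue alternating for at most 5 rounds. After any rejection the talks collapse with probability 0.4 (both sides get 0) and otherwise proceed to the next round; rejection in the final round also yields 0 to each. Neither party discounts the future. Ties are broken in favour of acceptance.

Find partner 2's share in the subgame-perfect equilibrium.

By backward induction:
Round 5 (partner 2 proposes): partner 1 will accept anything ≥ 0, so partner 2 offers 0 and keeps 200.
Round 4 (partner 1 proposes): rejecting gives partner 2 an expected 0.6 × 200 = 120, so partner 1 offers 120, keeping 80.
Round 3 (partner 2 proposes): rejecting gives partner 1 an expected 0.6 × 80 = 48, so partner 2 offers 48, keeping 152.
Round 2 (partner 1 proposes): rejecting gives partner 2 an expected 0.6 × 152 = 91.2. Partner 1 offers 91.2 and keeps 200 − 91.2 = 108.8.
Round 1 (partner 2 proposes): rejecting gives partner 1 an expected 0.6 × 108.8 = 65.28. Partner 2 offers 65.28 and keeps 200 − 65.28 = 134.72.

134.72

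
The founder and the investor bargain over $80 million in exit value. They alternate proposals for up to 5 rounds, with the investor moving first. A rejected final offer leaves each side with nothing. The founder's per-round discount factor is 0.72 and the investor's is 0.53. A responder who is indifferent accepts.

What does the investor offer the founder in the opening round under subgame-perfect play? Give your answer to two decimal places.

37.40

Solve by backward induction from round 5.
Round 5 (the investor proposes): the founder will accept anything ≥ 0, so the investor offers 0 and keeps 80.
Round 4 (the founder proposes): the investor can get 80 next round, worth 0.53 × 80 = 42.4 now; the founder offers that and keeps 37.6.
Round 3 (the investor proposes): the founder can get 37.6 next round, worth 0.72 × 37.6 = 27.072 now; the investor offers that and keeps 52.928.
Round 2 (the founder proposes): the investor can get 52.928 next round, worth 0.53 × 52.928 = 28.05184 now. The founder offers 28.05184 and keeps 80 − 28.05184 = 51.94816.
Round 1 (the investor proposes): the founder can get 51.94816 next round, worth 0.72 × 51.94816 = 37.4026752 now; the investor offers that and keeps 42.5973248.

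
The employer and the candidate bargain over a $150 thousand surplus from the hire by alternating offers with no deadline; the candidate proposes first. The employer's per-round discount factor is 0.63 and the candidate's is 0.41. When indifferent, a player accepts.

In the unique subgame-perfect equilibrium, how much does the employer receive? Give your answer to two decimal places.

Let x be the candidate's share when the candidate proposes and y be the employer's share when the employer proposes.
The employer accepts iff offered ≥ 0.63·y, so x = 150 − 0.63y. Symmetrically y = 150 − 0.41x.
Substituting: x = 150 − 0.63(150 − 0.41x), giving x(1 − 0.41·0.63) = 150(1 − 0.63).
So x = 150 × 0.37 / 0.7417 ≈ 74.8281, and the employer receives 150 − x ≈ 75.1719.

75.17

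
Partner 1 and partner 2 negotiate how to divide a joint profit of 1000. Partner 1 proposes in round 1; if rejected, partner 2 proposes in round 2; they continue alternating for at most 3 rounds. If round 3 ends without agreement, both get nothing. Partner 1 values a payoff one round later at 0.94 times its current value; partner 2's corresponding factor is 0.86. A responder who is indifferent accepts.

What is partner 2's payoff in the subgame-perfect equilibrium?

51.6

Work backward from the last round.
Round 3 (partner 1 proposes): partner 2 will accept anything ≥ 0, so partner 1 offers 0 and keeps 1000.
Round 2 (partner 2 proposes): partner 1 can get 1000 next round, worth 0.94 × 1000 = 940 now. Partner 2 offers 940 and keeps 1000 − 940 = 60.
Round 1 (partner 1 proposes): partner 2 can get 60 next round, worth 0.86 × 60 = 51.6 now, so partner 1 offers 51.6, keeping 948.4.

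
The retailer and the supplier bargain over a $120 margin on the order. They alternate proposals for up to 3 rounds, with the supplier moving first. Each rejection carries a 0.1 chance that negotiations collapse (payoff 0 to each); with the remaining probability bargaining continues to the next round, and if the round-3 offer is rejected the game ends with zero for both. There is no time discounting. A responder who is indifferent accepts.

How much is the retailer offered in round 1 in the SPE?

Round 3 (the supplier proposes): rejection yields 0 for the retailer; the supplier offers 0 and keeps 120.
Round 2 (the retailer proposes): rejecting gives the supplier an expected 0.9 × 120 = 108; the retailer offers that and keeps 12.
Round 1 (the supplier proposes): rejecting gives the retailer an expected 0.9 × 12 = 10.8; the supplier offers that and keeps 109.2.

10.8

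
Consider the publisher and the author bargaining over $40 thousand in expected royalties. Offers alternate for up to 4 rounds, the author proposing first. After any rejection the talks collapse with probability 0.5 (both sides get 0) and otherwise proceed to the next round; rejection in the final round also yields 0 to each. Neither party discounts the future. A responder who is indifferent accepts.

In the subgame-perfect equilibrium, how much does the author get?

Round 4 (the publisher proposes): the author will accept anything ≥ 0, so the publisher offers 0 and keeps 40.
Round 3 (the author proposes): rejecting gives the publisher an expected 0.5 × 40 = 20; the author offers that and keeps 20.
Round 2 (the publisher proposes): rejecting gives the author an expected 0.5 × 20 = 10. The publisher offers 10 and keeps 40 − 10 = 30.
Round 1 (the author proposes): rejecting gives the publisher an expected 0.5 × 30 = 15; the author offers that and keeps 25.

25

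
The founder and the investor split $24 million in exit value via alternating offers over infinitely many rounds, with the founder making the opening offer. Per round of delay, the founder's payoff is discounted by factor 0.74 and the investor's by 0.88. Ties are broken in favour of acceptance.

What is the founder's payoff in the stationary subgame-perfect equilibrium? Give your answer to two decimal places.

8.26

In a stationary SPE each proposer offers the other exactly their discounted continuation value.
If the founder keeps x when proposing and the investor keeps y when proposing, then x = 24 − 0.88y and y = 24 − 0.74x.
Solving: x = 24(1 − 0.88) / (1 − 0.74·0.88) = 2.88 / 0.3488 ≈ 8.2569.
The investor gets 24 − 8.2569 ≈ 15.7431.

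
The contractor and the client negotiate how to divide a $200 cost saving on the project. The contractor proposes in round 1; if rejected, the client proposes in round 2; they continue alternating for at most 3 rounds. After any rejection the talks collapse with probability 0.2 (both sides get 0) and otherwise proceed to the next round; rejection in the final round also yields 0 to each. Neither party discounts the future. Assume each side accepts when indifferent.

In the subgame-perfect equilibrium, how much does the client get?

Round 3 (the contractor proposes): rejection yields 0 for the client; the contractor offers 0 and keeps 200.
Round 2 (the client proposes): rejecting gives the contractor an expected 0.8 × 200 = 160, so the client offers 160, keeping 40.
Round 1 (the contractor proposes): rejecting gives the client an expected 0.8 × 40 = 32, so the contractor offers 32, keeping 168.

32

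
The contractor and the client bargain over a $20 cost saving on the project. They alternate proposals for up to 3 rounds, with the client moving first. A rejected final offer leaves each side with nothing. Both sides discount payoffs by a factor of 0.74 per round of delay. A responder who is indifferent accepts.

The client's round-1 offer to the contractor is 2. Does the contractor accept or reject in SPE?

Reject

Round 3 (the client proposes): the contractor will accept anything ≥ 0, so the client offers 0 and keeps 20.
Round 2 (the contractor proposes): the client can get 20 next round, worth 0.74 × 20 = 14.8 now. The contractor offers 14.8 and keeps 20 − 14.8 = 5.2.
So by rejecting in round 1, the contractor gets 5.2 next round, worth 0.74 × 5.2 = 3.848 now.
Offer 2 < 3.848, so the contractor rejects.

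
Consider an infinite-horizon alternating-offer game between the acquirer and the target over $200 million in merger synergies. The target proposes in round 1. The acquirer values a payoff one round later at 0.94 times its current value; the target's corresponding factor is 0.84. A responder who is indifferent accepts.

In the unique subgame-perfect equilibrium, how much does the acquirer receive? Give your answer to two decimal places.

When the target proposes, the acquirer accepts any offer worth at least 0.94 times what the acquirer would get by proposing next round; and vice versa.
This gives x = 200 − 0.94y and y = 200 − 0.84x, where x and y are each side's share when it proposes.
Hence (1 − 0.94·0.84)x = 200(1 − 0.94), i.e. 0.2104·x = 12.
x ≈ 57.0342; the acquirer's share is 200 − x ≈ 142.9658.

142.97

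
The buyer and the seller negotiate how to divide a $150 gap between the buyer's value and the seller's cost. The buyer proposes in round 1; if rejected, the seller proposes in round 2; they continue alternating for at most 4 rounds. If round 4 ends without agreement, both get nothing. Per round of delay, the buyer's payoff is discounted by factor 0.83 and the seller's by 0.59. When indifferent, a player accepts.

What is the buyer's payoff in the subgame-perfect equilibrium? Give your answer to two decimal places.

91.62

Round 4 (the seller proposes): rejection yields 0 for the buyer; the seller offers 0 and keeps 150.
Round 3 (the buyer proposes): the seller can get 150 next round, worth 0.59 × 150 = 88.5 now; the buyer offers that and keeps 61.5.
Round 2 (the seller proposes): the buyer can get 61.5 next round, worth 0.83 × 61.5 = 51.045 now; the seller offers that and keeps 98.955.
Round 1 (the buyer proposes): the seller can get 98.955 next round, worth 0.59 × 98.955 = 58.38345 now. The buyer offers 58.38345 and keeps 150 − 58.38345 = 91.61655.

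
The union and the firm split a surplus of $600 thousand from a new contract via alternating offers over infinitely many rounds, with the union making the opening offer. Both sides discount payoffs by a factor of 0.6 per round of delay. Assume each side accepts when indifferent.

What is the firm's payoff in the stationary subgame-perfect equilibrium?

225

Let x be the union's share when the union proposes and y be the firm's share when the firm proposes.
The firm accepts iff offered ≥ 0.6·y, so x = 600 − 0.6y. Symmetrically y = 600 − 0.6x.
Substituting: x = 600 − 0.6(600 − 0.6x), giving x(1 − 0.6·0.6) = 600(1 − 0.6).
So x = 600 × 0.4 / 0.64 = 375, and the firm receives 600 − x = 225.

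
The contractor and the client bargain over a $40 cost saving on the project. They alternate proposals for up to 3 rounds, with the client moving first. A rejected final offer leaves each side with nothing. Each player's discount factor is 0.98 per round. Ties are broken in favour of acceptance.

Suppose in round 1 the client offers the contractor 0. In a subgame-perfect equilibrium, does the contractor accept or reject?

Reject

Round 3 (the client proposes): rejection yields 0 for the contractor; the client offers 0 and keeps 40.
Round 2 (the contractor proposes): the client can get 40 next round, worth 0.98 × 40 = 39.2 now. The contractor offers 39.2 and keeps 40 − 39.2 = 0.8.
So by rejecting in round 1, the contractor gets 0.8 next round, worth 0.98 × 0.8 = 0.784 now.
Offer 0 < 0.784, so the contractor rejects.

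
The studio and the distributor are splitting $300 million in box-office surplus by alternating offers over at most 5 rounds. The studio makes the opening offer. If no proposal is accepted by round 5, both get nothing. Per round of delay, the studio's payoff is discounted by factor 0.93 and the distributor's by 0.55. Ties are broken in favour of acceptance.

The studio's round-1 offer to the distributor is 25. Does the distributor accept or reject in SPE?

Accept

Round 5 (the studio proposes): the distributor will accept anything ≥ 0, so the studio offers 0 and keeps 300.
Round 4 (the distributor proposes): the studio can get 300 next round, worth 0.93 × 300 = 279 now, so the distributor offers 279, keeping 21.
Round 3 (the studio proposes): the distributor can get 21 next round, worth 0.55 × 21 = 11.55 now, so the studio offers 11.55, keeping 288.45.
Round 2 (the distributor proposes): the studio can get 288.45 next round, worth 0.93 × 288.45 = 268.2585 now; the distributor offers that and keeps 31.7415.
So by rejecting in round 1, the distributor gets 31.7415 next round, worth 0.55 × 31.7415 = 17.457825 now.
Offer 25 ≥ 17.457825, so the distributor accepts.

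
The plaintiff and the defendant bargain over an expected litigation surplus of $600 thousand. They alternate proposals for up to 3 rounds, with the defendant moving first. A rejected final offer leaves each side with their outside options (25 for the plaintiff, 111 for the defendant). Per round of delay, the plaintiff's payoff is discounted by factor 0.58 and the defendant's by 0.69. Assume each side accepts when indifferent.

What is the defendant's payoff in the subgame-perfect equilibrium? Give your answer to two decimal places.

Solve by backward induction from round 3.
Round 3 (the defendant proposes): the plaintiff gets 25 if talks fail, so the defendant offers 25 and keeps 575.
Round 2 (the plaintiff proposes): the defendant can get 575 next round, worth 0.69 × 575 = 396.75 now. The plaintiff offers 396.75 and keeps 600 − 396.75 = 203.25.
Round 1 (the defendant proposes): the plaintiff can get 203.25 next round, worth 0.58 × 203.25 = 117.885 now, so the defendant offers 117.885, keeping 482.115.

482.12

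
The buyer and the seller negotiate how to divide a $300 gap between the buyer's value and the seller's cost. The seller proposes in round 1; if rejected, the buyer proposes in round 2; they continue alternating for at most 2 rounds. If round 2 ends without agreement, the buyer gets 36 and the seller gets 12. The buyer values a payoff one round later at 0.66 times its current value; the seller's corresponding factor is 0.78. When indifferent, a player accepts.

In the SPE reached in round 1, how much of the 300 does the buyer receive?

190.08

Solve by backward induction from round 2.
Round 2 (the buyer proposes): the seller gets 12 if talks fail, so the buyer offers 12 and keeps 288.
Round 1 (the seller proposes): the buyer can get 288 next round, worth 0.66 × 288 = 190.08 now; the seller offers that and keeps 109.92.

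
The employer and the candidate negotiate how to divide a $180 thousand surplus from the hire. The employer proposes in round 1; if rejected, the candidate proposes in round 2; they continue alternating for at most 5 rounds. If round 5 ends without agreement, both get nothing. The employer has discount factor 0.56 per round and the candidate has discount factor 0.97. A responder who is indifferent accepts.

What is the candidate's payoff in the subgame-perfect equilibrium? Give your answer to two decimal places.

Round 5 (the employer proposes): rejection yields 0 for the candidate; the employer offers 0 and keeps 180.
Round 4 (the candidate proposes): the employer can get 180 next round, worth 0.56 × 180 = 100.8 now; the candidate offers that and keeps 79.2.
Round 3 (the employer proposes): the candidate can get 79.2 next round, worth 0.97 × 79.2 = 76.824 now; the employer offers that and keeps 103.176.
Round 2 (the candidate proposes): the employer can get 103.176 next round, worth 0.56 × 103.176 = 57.77856 now; the candidate offers that and keeps 122.22144.
Round 1 (the employer proposes): the candidate can get 122.22144 next round, worth 0.97 × 122.22144 = 118.5547968 now. The employer offers 118.5547968 and keeps 180 − 118.5547968 = 61.4452032.

118.55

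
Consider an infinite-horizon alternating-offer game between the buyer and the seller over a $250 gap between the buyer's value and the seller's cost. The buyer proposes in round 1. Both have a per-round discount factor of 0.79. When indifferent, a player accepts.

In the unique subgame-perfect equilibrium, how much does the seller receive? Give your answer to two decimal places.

When the buyer proposes, the seller accepts any offer worth at least 0.79 times what the seller would get by proposing next round; and vice versa.
This gives x = 250 − 0.79y and y = 250 − 0.79x, where x and y are each side's share when it proposes.
Hence (1 − 0.79·0.79)x = 250(1 − 0.79), i.e. 0.3759·x = 52.5.
x ≈ 139.6648; the seller's share is 250 − x ≈ 110.3352.

110.34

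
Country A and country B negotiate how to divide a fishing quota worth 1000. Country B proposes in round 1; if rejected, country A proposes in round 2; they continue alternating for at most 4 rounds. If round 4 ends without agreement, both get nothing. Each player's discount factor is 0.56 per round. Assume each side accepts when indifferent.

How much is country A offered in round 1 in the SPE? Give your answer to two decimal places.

Round 4 (country A proposes): country B will accept anything ≥ 0, so country A offers 0 and keeps 1000.
Round 3 (country B proposes): country A can get 1000 next round, worth 0.56 × 1000 = 560 now. Country B offers 560 and keeps 1000 − 560 = 440.
Round 2 (country A proposes): country B can get 440 next round, worth 0.56 × 440 = 246.4 now. Country A offers 246.4 and keeps 1000 − 246.4 = 753.6.
Round 1 (country B proposes): country A can get 753.6 next round, worth 0.56 × 753.6 = 422.016 now, so country B offers 422.016, keeping 577.984.

422.02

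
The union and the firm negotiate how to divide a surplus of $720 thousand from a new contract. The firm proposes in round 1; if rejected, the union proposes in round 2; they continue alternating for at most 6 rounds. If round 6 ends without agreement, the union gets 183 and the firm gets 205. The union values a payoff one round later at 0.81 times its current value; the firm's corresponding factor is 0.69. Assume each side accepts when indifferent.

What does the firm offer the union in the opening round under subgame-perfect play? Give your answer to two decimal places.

Round 6 (the union proposes): the firm gets 205 if talks fail, so the union offers 205 and keeps 515.
Round 5 (the firm proposes): the union can get 515 next round, worth 0.81 × 515 = 417.15 now, so the firm offers 417.15, keeping 302.85.
Round 4 (the union proposes): the firm can get 302.85 next round, worth 0.69 × 302.85 = 208.9665 now, so the union offers 208.9665, keeping 511.0335.
Round 3 (the firm proposes): the union can get 511.0335 next round, worth 0.81 × 511.0335 = 413.937135 now, so the firm offers 413.937135, keeping 306.062865.
Round 2 (the union proposes): the firm can get 306.062865 next round, worth 0.69 × 306.062865 = 211.18337685 now, so the union offers 211.18337685, keeping 508.81662315.
Round 1 (the firm proposes): the union can get 508.81662315 next round, worth 0.81 × 508.81662315 = 412.1414647515 now; the firm offers that and keeps 307.8585352485.

412.14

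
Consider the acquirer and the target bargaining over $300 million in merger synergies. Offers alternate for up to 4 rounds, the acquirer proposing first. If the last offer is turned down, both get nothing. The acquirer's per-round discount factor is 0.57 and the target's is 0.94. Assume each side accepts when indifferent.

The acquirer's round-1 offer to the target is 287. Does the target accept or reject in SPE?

Accept

Round 4 (the target proposes): rejection yields 0 for the acquirer; the target offers 0 and keeps 300.
Round 3 (the acquirer proposes): the target can get 300 next round, worth 0.94 × 300 = 282 now, so the acquirer offers 282, keeping 18.
Round 2 (the target proposes): the acquirer can get 18 next round, worth 0.57 × 18 = 10.26 now; the target offers that and keeps 289.74.
So by rejecting in round 1, the target gets 289.74 next round, worth 0.94 × 289.74 = 272.3556 now.
Offer 287 ≥ 272.3556, so the target accepts.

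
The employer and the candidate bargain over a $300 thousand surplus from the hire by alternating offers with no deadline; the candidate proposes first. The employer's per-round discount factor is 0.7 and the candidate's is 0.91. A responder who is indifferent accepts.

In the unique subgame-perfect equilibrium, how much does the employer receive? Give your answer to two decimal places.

52.07

Let x be the candidate's share when the candidate proposes and y be the employer's share when the employer proposes.
The employer accepts iff offered ≥ 0.7·y, so x = 300 − 0.7y. Symmetrically y = 300 − 0.91x.
Substituting: x = 300 − 0.7(300 − 0.91x), giving x(1 − 0.91·0.7) = 300(1 − 0.7).
So x = 300 × 0.3 / 0.363 ≈ 247.9339, and the employer receives 300 − x ≈ 52.0661.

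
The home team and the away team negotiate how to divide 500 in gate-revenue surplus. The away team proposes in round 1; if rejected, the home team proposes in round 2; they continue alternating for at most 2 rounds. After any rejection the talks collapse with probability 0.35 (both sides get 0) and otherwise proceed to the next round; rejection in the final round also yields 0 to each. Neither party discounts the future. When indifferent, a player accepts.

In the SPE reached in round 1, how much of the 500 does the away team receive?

175

Round 2 (the home team proposes): the away team will accept anything ≥ 0, so the home team offers 0 and keeps 500.
Round 1 (the away team proposes): rejecting gives the home team an expected 0.65 × 500 = 325, so the away team offers 325, keeping 175.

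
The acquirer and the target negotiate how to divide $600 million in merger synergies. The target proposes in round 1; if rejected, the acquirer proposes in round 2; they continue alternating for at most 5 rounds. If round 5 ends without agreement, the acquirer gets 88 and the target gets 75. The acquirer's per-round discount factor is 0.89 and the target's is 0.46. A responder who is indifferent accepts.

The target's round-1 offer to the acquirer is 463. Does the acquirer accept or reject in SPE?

Accept

Work out the acquirer's continuation value if the offer is rejected.
Round 5 (the target proposes): the acquirer gets 88 if talks fail, so the target offers 88 and keeps 512.
Round 4 (the acquirer proposes): the target can get 512 next round, worth 0.46 × 512 = 235.52 now. The acquirer offers 235.52 and keeps 600 − 235.52 = 364.48.
Round 3 (the target proposes): the acquirer can get 364.48 next round, worth 0.89 × 364.48 = 324.3872 now, so the target offers 324.3872, keeping 275.6128.
Round 2 (the acquirer proposes): the target can get 275.6128 next round, worth 0.46 × 275.6128 = 126.781888 now; the acquirer offers that and keeps 473.218112.
So by rejecting in round 1, the acquirer gets 473.218112 next round, worth 0.89 × 473.218112 = 421.16411968 now.
Offer 463 ≥ 421.16411968, so the acquirer accepts.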